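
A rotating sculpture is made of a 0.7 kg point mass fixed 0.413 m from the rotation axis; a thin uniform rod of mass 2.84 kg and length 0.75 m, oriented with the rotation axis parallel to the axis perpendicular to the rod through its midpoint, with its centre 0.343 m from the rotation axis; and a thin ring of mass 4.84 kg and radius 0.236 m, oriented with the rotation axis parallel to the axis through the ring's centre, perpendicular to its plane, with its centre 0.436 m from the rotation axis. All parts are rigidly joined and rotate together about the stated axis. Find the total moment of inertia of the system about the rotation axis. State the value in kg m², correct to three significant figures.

1.78

Point mass: I_cm = 0; centre at d = 0.413 m, so the parallel axis theorem gives I = 0 + (0.7)(0.413)² = 0.1194 kg m².
Thin rod: I_cm = (1/12)ML² = (1/12)(2.84)(0.75)² = 0.13312 kg m²; centre at d = 0.343 m, so the parallel axis theorem gives I = 0.13312 + (2.84)(0.343)² = 0.46725 kg m².
Thin ring: I_cm = MR² = (4.84)(0.236)² = 0.26957 kg m²; centre at d = 0.436 m, so the parallel axis theorem gives I = 0.26957 + (4.84)(0.436)² = 1.1896 kg m².
Total I = 0.1194 + 0.46725 + 1.1896 = 1.7763 kg m².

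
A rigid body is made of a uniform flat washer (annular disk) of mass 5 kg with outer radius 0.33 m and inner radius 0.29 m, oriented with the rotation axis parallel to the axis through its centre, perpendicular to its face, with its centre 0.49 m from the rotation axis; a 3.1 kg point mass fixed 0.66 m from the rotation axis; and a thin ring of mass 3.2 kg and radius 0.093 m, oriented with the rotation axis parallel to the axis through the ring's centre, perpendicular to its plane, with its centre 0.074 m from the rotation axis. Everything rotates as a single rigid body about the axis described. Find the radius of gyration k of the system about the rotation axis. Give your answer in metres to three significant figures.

Annular disk: I_cm = (1/2)M(R²+r²) = (1/2)(5)[(0.33)² + (0.29)²] = 0.4825 kg m^2; centre at d = 0.49 m, so the parallel axis theorem gives I = 0.4825 + (5)(0.49)² = 1.683 kg m^2.
Point mass: I_cm = 0; centre at d = 0.66 m, so the parallel axis theorem gives I = 0 + (3.1)(0.66)² = 1.3504 kg m^2.
Thin ring: I_cm = MR² = (3.2)(0.093)² = 0.027677 kg m^2; centre at d = 0.074 m, so the parallel axis theorem gives I = 0.027677 + (3.2)(0.074)² = 0.0452 kg m^2.
Total I = 3.0786 kg m^2; total mass M = 11.3 kg.
k = √(I/M) = √(3.0786/11.3) = 0.52196 m.

0.522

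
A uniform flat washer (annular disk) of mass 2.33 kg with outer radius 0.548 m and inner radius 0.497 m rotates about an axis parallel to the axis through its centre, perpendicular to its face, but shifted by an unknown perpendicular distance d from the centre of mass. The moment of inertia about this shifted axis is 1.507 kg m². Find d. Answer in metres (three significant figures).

About the centre-of-mass axis, I_cm = (1/2)M(R²+r²) = (1/2)(2.33)[(0.548)² + (0.497)²] = 0.63762 kg m².
Parallel axis theorem: I = I_cm + Md², so Md² = 1.507 − 0.63762 = 0.86938 kg m².
d = √(0.86938 / 2.33) = 0.61084 m.

0.611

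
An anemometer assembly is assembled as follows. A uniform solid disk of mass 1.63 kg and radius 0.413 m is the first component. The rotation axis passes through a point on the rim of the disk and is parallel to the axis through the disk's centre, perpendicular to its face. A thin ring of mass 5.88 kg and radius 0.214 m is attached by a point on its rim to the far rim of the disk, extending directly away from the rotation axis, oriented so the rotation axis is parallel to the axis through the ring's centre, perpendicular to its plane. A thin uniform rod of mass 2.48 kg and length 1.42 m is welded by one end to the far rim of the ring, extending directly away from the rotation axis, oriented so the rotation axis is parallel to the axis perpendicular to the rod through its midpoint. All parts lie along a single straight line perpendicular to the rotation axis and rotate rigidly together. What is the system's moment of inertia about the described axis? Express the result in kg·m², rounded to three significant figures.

17.0

Solid disk: I_cm = (1/2)MR² = (1/2)(1.63)(0.413)² = 0.13901 kg·m²; centre at d = 0.413 m, so the parallel axis theorem gives I = 0.13901 + (1.63)(0.413)² = 0.41704 kg·m².
Thin ring: I_cm = MR² = (5.88)(0.214)² = 0.26928 kg·m²; centre at d = 0.413 + 0.413 + 0.214 = 1.04 m, so the parallel axis theorem gives I = 0.26928 + (5.88)(1.04)² = 6.6291 kg·m².
Thin rod: I_cm = (1/12)ML² = (1/12)(2.48)(1.42)² = 0.41672 kg·m²; centre at d = 0.413 + 0.413 + 0.214 + 0.214 + 0.71 = 1.964 m, so the parallel axis theorem gives I = 0.41672 + (2.48)(1.964)² = 9.9828 kg·m².
Total I = 0.41704 + 6.6291 + 9.9828 = 17.029 kg·m².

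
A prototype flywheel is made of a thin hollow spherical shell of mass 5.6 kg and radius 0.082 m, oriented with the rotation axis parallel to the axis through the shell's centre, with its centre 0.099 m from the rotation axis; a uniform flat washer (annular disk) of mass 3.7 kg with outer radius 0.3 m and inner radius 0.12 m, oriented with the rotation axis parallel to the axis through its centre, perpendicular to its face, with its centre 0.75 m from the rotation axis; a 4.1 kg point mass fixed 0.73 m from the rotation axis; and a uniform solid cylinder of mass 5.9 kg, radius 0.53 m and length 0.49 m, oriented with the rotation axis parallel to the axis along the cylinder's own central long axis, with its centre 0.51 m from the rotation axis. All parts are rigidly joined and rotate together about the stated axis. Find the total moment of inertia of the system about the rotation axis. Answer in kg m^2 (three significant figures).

Spherical shell: I_cm = (2/3)MR² = (2/3)(5.6)(0.082)² = 0.025103 kg m^2; centre at d = 0.099 m, so I = I_cm + Md² gives I = 0.025103 + (5.6)(0.099)² = 0.079989 kg m^2.
Annular disk: I_cm = (1/2)M(R²+r²) = (1/2)(3.7)[(0.3)² + (0.12)²] = 0.19314 kg m^2; centre at d = 0.75 m, so I = I_cm + Md² gives I = 0.19314 + (3.7)(0.75)² = 2.2744 kg m^2.
Point mass: I_cm = 0; centre at d = 0.73 m, so I = I_cm + Md² gives I = 0 + (4.1)(0.73)² = 2.1849 kg m^2.
Solid cylinder: I_cm = (1/2)MR² = (1/2)(5.9)(0.53)² = 0.82866 kg m^2; centre at d = 0.51 m, so I = I_cm + Md² gives I = 0.82866 + (5.9)(0.51)² = 2.3632 kg m^2.
Total I = 0.079989 + 2.2744 + 2.1849 + 2.3632 = 6.9025 kg m^2.

6.90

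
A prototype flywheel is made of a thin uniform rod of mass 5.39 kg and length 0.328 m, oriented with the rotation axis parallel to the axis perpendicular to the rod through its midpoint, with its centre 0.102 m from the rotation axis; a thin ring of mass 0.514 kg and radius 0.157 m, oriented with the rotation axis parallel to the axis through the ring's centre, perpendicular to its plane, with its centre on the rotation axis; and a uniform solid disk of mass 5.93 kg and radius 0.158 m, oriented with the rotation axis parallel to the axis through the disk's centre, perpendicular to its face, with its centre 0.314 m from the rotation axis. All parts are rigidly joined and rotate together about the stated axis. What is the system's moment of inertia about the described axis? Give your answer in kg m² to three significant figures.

0.776

Thin rod: I_cm = (1/12)ML² = (1/12)(5.39)(0.328)² = 0.048323 kg m²; centre at d = 0.102 m, so I = I_cm + Md² gives I = 0.048323 + (5.39)(0.102)² = 0.1044 kg m².
Thin ring: I_cm = MR² = (0.514)(0.157)² = 0.01267 kg m²; axis through the centre, so I = 0.01267 kg m².
Solid disk: I_cm = (1/2)MR² = (1/2)(5.93)(0.158)² = 0.074018 kg m²; centre at d = 0.314 m, so I = I_cm + Md² gives I = 0.074018 + (5.93)(0.314)² = 0.65869 kg m².
Total I = 0.1044 + 0.01267 + 0.65869 = 0.77576 kg m².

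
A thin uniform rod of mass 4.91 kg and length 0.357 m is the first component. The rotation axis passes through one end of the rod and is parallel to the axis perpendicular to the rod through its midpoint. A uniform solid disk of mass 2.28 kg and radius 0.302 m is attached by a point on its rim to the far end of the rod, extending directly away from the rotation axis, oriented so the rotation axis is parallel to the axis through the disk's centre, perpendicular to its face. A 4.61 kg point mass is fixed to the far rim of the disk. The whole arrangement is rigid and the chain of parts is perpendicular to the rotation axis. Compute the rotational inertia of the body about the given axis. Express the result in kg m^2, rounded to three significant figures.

5.56

Thin rod: I_cm = (1/12)ML² = (1/12)(4.91)(0.357)² = 0.052148 kg m^2; centre at d = 0.1785 m, so I = I_cm + Md² gives I = 0.052148 + (4.91)(0.1785)² = 0.20859 kg m^2.
Solid disk: I_cm = (1/2)MR² = (1/2)(2.28)(0.302)² = 0.10397 kg m^2; centre at d = 0.1785 + 0.1785 + 0.302 = 0.659 m, so I = I_cm + Md² gives I = 0.10397 + (2.28)(0.659)² = 1.0941 kg m^2.
Point mass: I_cm = 0; centre at d = 0.1785 + 0.1785 + 0.302 + 0.302 = 0.961 m, so I = I_cm + Md² gives I = 0 + (4.61)(0.961)² = 4.2574 kg m^2.
Total I = 0.20859 + 1.0941 + 4.2574 = 5.5602 kg m^2.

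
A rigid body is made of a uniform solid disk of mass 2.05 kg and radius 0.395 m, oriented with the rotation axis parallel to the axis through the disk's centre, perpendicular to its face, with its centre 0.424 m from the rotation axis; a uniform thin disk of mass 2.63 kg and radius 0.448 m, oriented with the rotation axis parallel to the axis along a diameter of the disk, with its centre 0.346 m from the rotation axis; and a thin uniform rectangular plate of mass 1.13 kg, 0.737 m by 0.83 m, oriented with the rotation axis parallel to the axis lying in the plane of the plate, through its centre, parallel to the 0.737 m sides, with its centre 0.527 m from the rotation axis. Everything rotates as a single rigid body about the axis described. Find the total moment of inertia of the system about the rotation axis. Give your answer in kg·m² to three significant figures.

1.35

Solid disk: I_cm = (1/2)MR² = (1/2)(2.05)(0.395)² = 0.15993 kg·m²; centre at d = 0.424 m, so I = I_cm + Md² gives I = 0.15993 + (2.05)(0.424)² = 0.52847 kg·m².
Thin disk: I_cm = (1/4)MR² = (1/4)(2.63)(0.448)² = 0.13196 kg·m²; centre at d = 0.346 m, so I = I_cm + Md² gives I = 0.13196 + (2.63)(0.346)² = 0.44682 kg·m².
Rectangular plate: I_cm = (1/12)Mb² = (1/12)(1.13)(0.83)² = 0.064871 kg·m²; centre at d = 0.527 m, so I = I_cm + Md² gives I = 0.064871 + (1.13)(0.527)² = 0.37871 kg·m².
Total I = 0.52847 + 0.44682 + 0.37871 = 1.354 kg·m².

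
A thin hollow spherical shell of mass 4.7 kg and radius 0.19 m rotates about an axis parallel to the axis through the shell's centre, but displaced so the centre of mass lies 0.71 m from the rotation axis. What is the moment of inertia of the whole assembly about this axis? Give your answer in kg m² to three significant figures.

2.48

I_cm = (2/3)MR² = (2/3)(4.7)(0.19)² = 0.11311 kg m²; centre at d = 0.71 m, so the parallel axis theorem gives I = 0.11311 + (4.7)(0.71)² = 2.4824 kg m².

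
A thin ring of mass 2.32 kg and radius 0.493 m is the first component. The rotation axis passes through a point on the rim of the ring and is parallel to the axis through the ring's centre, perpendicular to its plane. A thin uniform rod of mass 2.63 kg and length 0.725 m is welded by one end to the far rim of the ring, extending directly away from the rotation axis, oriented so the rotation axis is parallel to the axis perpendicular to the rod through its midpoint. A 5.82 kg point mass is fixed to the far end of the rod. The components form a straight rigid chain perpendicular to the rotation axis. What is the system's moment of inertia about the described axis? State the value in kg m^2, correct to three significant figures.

Thin ring: I_cm = MR² = (2.32)(0.493)² = 0.56387 kg m^2; centre at d = 0.493 m, so the parallel axis theorem gives I = 0.56387 + (2.32)(0.493)² = 1.1277 kg m^2.
Thin rod: I_cm = (1/12)ML² = (1/12)(2.63)(0.725)² = 0.1152 kg m^2; centre at d = 0.493 + 0.493 + 0.3625 = 1.3485 m, so the parallel axis theorem gives I = 0.1152 + (2.63)(1.3485)² = 4.8977 kg m^2.
Point mass: I_cm = 0; centre at d = 0.493 + 0.493 + 0.3625 + 0.3625 = 1.711 m, so the parallel axis theorem gives I = 0 + (5.82)(1.711)² = 17.038 kg m^2.
Total I = 1.1277 + 4.8977 + 17.038 = 23.064 kg m^2.

23.1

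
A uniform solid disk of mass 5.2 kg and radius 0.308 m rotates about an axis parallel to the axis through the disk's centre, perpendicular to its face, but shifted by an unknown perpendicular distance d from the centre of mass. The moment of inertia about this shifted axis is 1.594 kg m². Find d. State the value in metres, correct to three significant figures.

About the centre-of-mass axis, I_cm = (1/2)MR² = (1/2)(5.2)(0.308)² = 0.24665 kg m².
Parallel axis theorem: I = I_cm + Md², so Md² = 1.594 − 0.24665 = 1.3474 kg m².
d = √(1.3474 / 5.2) = 0.50903 m.

0.509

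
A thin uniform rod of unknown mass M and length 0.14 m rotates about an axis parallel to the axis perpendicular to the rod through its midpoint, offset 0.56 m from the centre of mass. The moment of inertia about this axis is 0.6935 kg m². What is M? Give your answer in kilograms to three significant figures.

2.20

I = I_cm + Md² = (1/12)ML² + Md² = M·[0.0833333·(0.14)² + (0.56)²] = M·0.31523.
So M = 0.6935 / 0.31523 = 2.2 kg.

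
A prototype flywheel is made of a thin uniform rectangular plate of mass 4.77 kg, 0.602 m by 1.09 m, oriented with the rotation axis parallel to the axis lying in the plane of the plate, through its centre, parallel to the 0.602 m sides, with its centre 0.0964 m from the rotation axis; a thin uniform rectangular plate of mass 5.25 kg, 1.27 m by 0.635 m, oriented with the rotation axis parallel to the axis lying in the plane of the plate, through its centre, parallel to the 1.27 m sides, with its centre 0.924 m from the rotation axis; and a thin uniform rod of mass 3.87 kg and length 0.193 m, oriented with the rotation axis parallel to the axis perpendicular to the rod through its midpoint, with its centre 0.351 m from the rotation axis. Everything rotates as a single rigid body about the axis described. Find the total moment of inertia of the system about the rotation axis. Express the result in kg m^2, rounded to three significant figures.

Rectangular plate: I_cm = (1/12)Mb² = (1/12)(4.77)(1.09)² = 0.47227 kg m^2; centre at d = 0.0964 m, so I = I_cm + Md² gives I = 0.47227 + (4.77)(0.0964)² = 0.5166 kg m^2.
Rectangular plate: I_cm = (1/12)Mb² = (1/12)(5.25)(0.635)² = 0.17641 kg m^2; centre at d = 0.924 m, so I = I_cm + Md² gives I = 0.17641 + (5.25)(0.924)² = 4.6587 kg m^2.
Thin rod: I_cm = (1/12)ML² = (1/12)(3.87)(0.193)² = 0.012013 kg m^2; centre at d = 0.351 m, so I = I_cm + Md² gives I = 0.012013 + (3.87)(0.351)² = 0.4888 kg m^2.
Total I = 0.5166 + 4.6587 + 0.4888 = 5.6641 kg m^2.

5.66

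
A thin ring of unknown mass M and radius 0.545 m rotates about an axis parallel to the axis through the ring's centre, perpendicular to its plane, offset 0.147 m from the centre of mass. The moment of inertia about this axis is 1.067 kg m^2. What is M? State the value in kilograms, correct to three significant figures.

I = I_cm + Md² = MR² + Md² = M·[1·(0.545)² + (0.147)²] = M·0.31863.
So M = 1.067 / 0.31863 = 3.3487 kg.

3.35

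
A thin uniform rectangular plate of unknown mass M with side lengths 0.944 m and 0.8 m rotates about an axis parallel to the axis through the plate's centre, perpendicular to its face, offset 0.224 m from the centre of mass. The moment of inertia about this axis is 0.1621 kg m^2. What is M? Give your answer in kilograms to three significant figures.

0.912

I = I_cm + Md² = (1/12)M(a²+b²) + Md² = M·[0.0833333·[(0.944)² + (0.8)²] + (0.224)²] = M·0.17777.
So M = 0.1621 / 0.17777 = 0.91185 kg.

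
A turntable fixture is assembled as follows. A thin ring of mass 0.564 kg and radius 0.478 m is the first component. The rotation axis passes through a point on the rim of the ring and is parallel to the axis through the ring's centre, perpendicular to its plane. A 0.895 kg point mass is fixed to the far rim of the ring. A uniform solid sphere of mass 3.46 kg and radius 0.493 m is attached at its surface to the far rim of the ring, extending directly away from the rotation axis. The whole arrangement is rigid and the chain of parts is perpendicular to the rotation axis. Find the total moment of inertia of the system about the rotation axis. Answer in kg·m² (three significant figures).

8.68

Thin ring: I_cm = MR² = (0.564)(0.478)² = 0.12886 kg·m²; centre at d = 0.478 m, so I = I_cm + Md² gives I = 0.12886 + (0.564)(0.478)² = 0.25773 kg·m².
Point mass: I_cm = 0; centre at d = 0.478 + 0.478 = 0.956 m, so I = I_cm + Md² gives I = 0 + (0.895)(0.956)² = 0.81797 kg·m².
Solid sphere: I_cm = (2/5)MR² = (2/5)(3.46)(0.493)² = 0.33638 kg·m²; centre at d = 0.478 + 0.478 + 0.493 = 1.449 m, so I = I_cm + Md² gives I = 0.33638 + (3.46)(1.449)² = 7.601 kg·m².
Total I = 0.25773 + 0.81797 + 7.601 = 8.6767 kg·m².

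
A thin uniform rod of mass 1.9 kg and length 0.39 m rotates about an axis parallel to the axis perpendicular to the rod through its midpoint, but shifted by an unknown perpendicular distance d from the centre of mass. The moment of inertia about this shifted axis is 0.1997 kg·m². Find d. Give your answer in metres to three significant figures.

About the centre-of-mass axis, I_cm = (1/12)ML² = (1/12)(1.9)(0.39)² = 0.024082 kg·m².
Parallel axis theorem: I = I_cm + Md², so Md² = 0.1997 − 0.024082 = 0.17562 kg·m².
d = √(0.17562 / 1.9) = 0.30402 m.

0.304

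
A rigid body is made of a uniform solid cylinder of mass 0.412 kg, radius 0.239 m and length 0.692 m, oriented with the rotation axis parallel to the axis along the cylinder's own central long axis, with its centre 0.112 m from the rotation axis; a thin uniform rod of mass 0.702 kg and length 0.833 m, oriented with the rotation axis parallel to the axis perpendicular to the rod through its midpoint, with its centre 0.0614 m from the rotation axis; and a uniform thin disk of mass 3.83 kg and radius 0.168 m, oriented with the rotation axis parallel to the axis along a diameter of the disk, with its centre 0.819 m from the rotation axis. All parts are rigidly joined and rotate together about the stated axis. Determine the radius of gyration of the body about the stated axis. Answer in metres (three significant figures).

Solid cylinder: I_cm = (1/2)MR² = (1/2)(0.412)(0.239)² = 0.011767 kg m^2; centre at d = 0.112 m, so I = I_cm + Md² gives I = 0.011767 + (0.412)(0.112)² = 0.016935 kg m^2.
Thin rod: I_cm = (1/12)ML² = (1/12)(0.702)(0.833)² = 0.040593 kg m^2; centre at d = 0.0614 m, so I = I_cm + Md² gives I = 0.040593 + (0.702)(0.0614)² = 0.043239 kg m^2.
Thin disk: I_cm = (1/4)MR² = (1/4)(3.83)(0.168)² = 0.027024 kg m^2; centre at d = 0.819 m, so I = I_cm + Md² gives I = 0.027024 + (3.83)(0.819)² = 2.596 kg m^2.
Total I = 2.6562 kg m^2; total mass M = 4.944 kg.
k = √(I/M) = √(2.6562/4.944) = 0.73298 m.

0.733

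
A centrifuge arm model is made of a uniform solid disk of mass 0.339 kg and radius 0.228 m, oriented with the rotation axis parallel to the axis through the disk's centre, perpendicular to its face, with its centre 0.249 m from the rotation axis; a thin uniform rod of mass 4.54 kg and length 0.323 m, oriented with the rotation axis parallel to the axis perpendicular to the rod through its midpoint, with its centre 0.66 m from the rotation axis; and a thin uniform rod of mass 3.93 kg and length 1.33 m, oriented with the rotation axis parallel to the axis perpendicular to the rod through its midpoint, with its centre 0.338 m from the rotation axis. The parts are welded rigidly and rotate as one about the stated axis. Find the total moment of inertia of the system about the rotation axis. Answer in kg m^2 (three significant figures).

Solid disk: I_cm = (1/2)MR² = (1/2)(0.339)(0.228)² = 0.0088113 kg m^2; centre at d = 0.249 m, so the parallel axis theorem gives I = 0.0088113 + (0.339)(0.249)² = 0.02983 kg m^2.
Thin rod: I_cm = (1/12)ML² = (1/12)(4.54)(0.323)² = 0.039471 kg m^2; centre at d = 0.66 m, so the parallel axis theorem gives I = 0.039471 + (4.54)(0.66)² = 2.0171 kg m^2.
Thin rod: I_cm = (1/12)ML² = (1/12)(3.93)(1.33)² = 0.57931 kg m^2; centre at d = 0.338 m, so the parallel axis theorem gives I = 0.57931 + (3.93)(0.338)² = 1.0283 kg m^2.
Total I = 0.02983 + 2.0171 + 1.0283 = 3.0752 kg m^2.

3.08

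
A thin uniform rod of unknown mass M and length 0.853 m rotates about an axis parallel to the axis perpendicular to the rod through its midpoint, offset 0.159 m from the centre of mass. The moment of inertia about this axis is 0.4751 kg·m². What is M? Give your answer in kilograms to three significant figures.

5.53

I = I_cm + Md² = (1/12)ML² + Md² = M·[0.0833333·(0.853)² + (0.159)²] = M·0.085915.
So M = 0.4751 / 0.085915 = 5.5299 kg.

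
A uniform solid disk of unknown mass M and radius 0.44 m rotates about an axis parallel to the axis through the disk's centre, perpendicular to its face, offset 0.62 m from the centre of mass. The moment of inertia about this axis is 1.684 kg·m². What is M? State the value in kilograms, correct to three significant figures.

3.50

I = I_cm + Md² = (1/2)MR² + Md² = M·[0.5·(0.44)² + (0.62)²] = M·0.4812.
So M = 1.684 / 0.4812 = 3.4996 kg.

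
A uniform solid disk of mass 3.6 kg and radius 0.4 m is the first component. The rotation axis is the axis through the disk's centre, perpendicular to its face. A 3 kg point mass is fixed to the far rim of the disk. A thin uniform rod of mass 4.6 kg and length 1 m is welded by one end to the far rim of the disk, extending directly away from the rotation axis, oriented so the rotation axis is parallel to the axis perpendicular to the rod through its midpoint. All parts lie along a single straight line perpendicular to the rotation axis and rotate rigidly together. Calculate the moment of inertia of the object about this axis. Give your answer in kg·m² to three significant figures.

4.88

Solid disk: I_cm = (1/2)MR² = (1/2)(3.6)(0.4)² = 0.288 kg·m²; axis through the centre, so I = 0.288 kg·m².
Point mass: I_cm = 0; centre at d = 0.4 m, so the parallel axis theorem gives I = 0 + (3)(0.4)² = 0.48 kg·m².
Thin rod: I_cm = (1/12)ML² = (1/12)(4.6)(1)² = 0.38333 kg·m²; centre at d = 0.4 + 0.5 = 0.9 m, so the parallel axis theorem gives I = 0.38333 + (4.6)(0.9)² = 4.1093 kg·m².
Total I = 0.288 + 0.48 + 4.1093 = 4.8773 kg·m².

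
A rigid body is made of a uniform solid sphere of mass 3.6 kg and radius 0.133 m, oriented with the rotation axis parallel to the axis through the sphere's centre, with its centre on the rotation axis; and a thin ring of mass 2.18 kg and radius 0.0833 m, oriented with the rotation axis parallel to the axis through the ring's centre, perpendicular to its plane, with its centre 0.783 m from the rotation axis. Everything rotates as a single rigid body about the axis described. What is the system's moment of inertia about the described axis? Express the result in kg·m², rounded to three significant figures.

Solid sphere: I_cm = (2/5)MR² = (2/5)(3.6)(0.133)² = 0.025472 kg·m²; axis through the centre, so I = 0.025472 kg·m².
Thin ring: I_cm = MR² = (2.18)(0.0833)² = 0.015127 kg·m²; centre at d = 0.783 m, so the parallel axis theorem gives I = 0.015127 + (2.18)(0.783)² = 1.3517 kg·m².
Total I = 0.025472 + 1.3517 = 1.3771 kg·m².

1.38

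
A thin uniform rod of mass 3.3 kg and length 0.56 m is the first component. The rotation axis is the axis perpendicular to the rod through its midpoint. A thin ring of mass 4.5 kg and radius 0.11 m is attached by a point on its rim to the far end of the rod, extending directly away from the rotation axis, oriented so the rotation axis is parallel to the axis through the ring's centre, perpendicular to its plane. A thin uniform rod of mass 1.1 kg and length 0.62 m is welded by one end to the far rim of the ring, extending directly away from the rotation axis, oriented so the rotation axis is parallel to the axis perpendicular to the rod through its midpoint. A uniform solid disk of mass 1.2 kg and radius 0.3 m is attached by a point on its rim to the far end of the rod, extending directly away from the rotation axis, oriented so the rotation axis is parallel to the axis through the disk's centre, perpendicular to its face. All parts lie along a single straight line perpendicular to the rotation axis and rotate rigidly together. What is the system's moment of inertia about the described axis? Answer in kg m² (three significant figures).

4.06

Thin rod: I_cm = (1/12)ML² = (1/12)(3.3)(0.56)² = 0.08624 kg m²; axis through the centre, so I = 0.08624 kg m².
Thin ring: I_cm = MR² = (4.5)(0.11)² = 0.05445 kg m²; centre at d = 0.28 + 0.11 = 0.39 m, so the parallel axis theorem gives I = 0.05445 + (4.5)(0.39)² = 0.7389 kg m².
Thin rod: I_cm = (1/12)ML² = (1/12)(1.1)(0.62)² = 0.035237 kg m²; centre at d = 0.28 + 0.11 + 0.11 + 0.31 = 0.81 m, so the parallel axis theorem gives I = 0.035237 + (1.1)(0.81)² = 0.75695 kg m².
Solid disk: I_cm = (1/2)MR² = (1/2)(1.2)(0.3)² = 0.054 kg m²; centre at d = 0.28 + 0.11 + 0.11 + 0.31 + 0.31 + 0.3 = 1.42 m, so the parallel axis theorem gives I = 0.054 + (1.2)(1.42)² = 2.4737 kg m².
Total I = 0.08624 + 0.7389 + 0.75695 + 2.4737 = 4.0558 kg m².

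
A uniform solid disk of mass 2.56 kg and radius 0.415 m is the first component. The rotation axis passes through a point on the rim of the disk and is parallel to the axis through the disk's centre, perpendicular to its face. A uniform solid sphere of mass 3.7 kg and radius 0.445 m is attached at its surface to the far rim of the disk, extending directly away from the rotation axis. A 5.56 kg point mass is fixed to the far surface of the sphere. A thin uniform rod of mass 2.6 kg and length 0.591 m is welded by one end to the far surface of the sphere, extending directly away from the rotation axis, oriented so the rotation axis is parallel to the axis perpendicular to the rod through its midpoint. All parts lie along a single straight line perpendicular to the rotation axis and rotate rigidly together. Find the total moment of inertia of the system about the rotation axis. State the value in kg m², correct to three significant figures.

34.1

Solid disk: I_cm = (1/2)MR² = (1/2)(2.56)(0.415)² = 0.22045 kg m²; centre at d = 0.415 m, so I = I_cm + Md² gives I = 0.22045 + (2.56)(0.415)² = 0.66134 kg m².
Solid sphere: I_cm = (2/5)MR² = (2/5)(3.7)(0.445)² = 0.29308 kg m²; centre at d = 0.415 + 0.415 + 0.445 = 1.275 m, so I = I_cm + Md² gives I = 0.29308 + (3.7)(1.275)² = 6.3079 kg m².
Point mass: I_cm = 0; centre at d = 0.415 + 0.415 + 0.445 + 0.445 = 1.72 m, so I = I_cm + Md² gives I = 0 + (5.56)(1.72)² = 16.449 kg m².
Thin rod: I_cm = (1/12)ML² = (1/12)(2.6)(0.591)² = 0.075678 kg m²; centre at d = 0.415 + 0.415 + 0.445 + 0.445 + 0.2955 = 2.0155 m, so I = I_cm + Md² gives I = 0.075678 + (2.6)(2.0155)² = 10.638 kg m².
Total I = 0.66134 + 6.3079 + 16.449 + 10.638 = 34.055 kg m².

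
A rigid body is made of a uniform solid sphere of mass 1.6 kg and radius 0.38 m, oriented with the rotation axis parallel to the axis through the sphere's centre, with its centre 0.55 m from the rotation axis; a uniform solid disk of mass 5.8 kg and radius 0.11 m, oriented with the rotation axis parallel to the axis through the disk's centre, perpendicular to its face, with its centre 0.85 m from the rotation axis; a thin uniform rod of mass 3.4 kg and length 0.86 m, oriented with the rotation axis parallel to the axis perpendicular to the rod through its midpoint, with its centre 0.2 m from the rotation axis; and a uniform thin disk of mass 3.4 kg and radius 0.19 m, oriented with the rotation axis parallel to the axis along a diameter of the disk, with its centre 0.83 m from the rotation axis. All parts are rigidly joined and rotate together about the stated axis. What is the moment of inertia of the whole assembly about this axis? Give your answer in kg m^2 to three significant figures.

7.52

Solid sphere: I_cm = (2/5)MR² = (2/5)(1.6)(0.38)² = 0.092416 kg m^2; centre at d = 0.55 m, so I = I_cm + Md² gives I = 0.092416 + (1.6)(0.55)² = 0.57642 kg m^2.
Solid disk: I_cm = (1/2)MR² = (1/2)(5.8)(0.11)² = 0.03509 kg m^2; centre at d = 0.85 m, so I = I_cm + Md² gives I = 0.03509 + (5.8)(0.85)² = 4.2256 kg m^2.
Thin rod: I_cm = (1/12)ML² = (1/12)(3.4)(0.86)² = 0.20955 kg m^2; centre at d = 0.2 m, so I = I_cm + Md² gives I = 0.20955 + (3.4)(0.2)² = 0.34555 kg m^2.
Thin disk: I_cm = (1/4)MR² = (1/4)(3.4)(0.19)² = 0.030685 kg m^2; centre at d = 0.83 m, so I = I_cm + Md² gives I = 0.030685 + (3.4)(0.83)² = 2.3729 kg m^2.
Total I = 0.57642 + 4.2256 + 0.34555 + 2.3729 = 7.5205 kg m^2.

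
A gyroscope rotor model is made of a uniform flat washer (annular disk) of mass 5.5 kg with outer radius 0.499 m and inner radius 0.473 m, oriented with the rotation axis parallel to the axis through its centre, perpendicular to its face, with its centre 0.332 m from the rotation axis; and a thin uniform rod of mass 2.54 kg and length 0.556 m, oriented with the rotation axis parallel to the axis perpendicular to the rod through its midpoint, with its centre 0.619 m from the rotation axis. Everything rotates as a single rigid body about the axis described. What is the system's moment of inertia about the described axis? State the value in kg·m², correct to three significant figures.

Annular disk: I_cm = (1/2)M(R²+r²) = (1/2)(5.5)[(0.499)² + (0.473)²] = 1.3 kg·m²; centre at d = 0.332 m, so I = I_cm + Md² gives I = 1.3 + (5.5)(0.332)² = 1.9062 kg·m².
Thin rod: I_cm = (1/12)ML² = (1/12)(2.54)(0.556)² = 0.065434 kg·m²; centre at d = 0.619 m, so I = I_cm + Md² gives I = 0.065434 + (2.54)(0.619)² = 1.0387 kg·m².
Total I = 1.9062 + 1.0387 = 2.9449 kg·m².

2.94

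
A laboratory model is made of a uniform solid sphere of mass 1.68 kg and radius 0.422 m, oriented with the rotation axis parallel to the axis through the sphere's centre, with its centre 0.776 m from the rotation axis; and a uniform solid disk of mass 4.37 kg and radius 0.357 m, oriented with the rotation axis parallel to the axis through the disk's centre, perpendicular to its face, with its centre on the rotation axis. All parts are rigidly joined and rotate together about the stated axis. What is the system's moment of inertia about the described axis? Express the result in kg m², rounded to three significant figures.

1.41

Solid sphere: I_cm = (2/5)MR² = (2/5)(1.68)(0.422)² = 0.11967 kg m²; centre at d = 0.776 m, so the parallel axis theorem gives I = 0.11967 + (1.68)(0.776)² = 1.1313 kg m².
Solid disk: I_cm = (1/2)MR² = (1/2)(4.37)(0.357)² = 0.27848 kg m²; axis through the centre, so I = 0.27848 kg m².
Total I = 1.1313 + 0.27848 = 1.4098 kg m².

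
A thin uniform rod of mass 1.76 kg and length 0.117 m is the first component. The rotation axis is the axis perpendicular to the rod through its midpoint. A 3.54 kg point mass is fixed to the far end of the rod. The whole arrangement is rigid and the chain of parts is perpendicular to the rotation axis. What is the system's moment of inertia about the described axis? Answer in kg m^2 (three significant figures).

Thin rod: I_cm = (1/12)ML² = (1/12)(1.76)(0.117)² = 0.0020077 kg m^2; axis through the centre, so I = 0.0020077 kg m^2.
Point mass: I_cm = 0; centre at d = 0.0585 m, so the parallel axis theorem gives I = 0 + (3.54)(0.0585)² = 0.012115 kg m^2.
Total I = 0.0020077 + 0.012115 = 0.014122 kg m^2.

0.0141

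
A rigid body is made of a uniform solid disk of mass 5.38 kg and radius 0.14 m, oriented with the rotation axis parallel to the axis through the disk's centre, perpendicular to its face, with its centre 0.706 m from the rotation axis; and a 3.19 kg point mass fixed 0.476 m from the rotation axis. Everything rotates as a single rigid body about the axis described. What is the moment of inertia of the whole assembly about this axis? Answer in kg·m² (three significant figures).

Solid disk: I_cm = (1/2)MR² = (1/2)(5.38)(0.14)² = 0.052724 kg·m²; centre at d = 0.706 m, so the parallel axis theorem gives I = 0.052724 + (5.38)(0.706)² = 2.7343 kg·m².
Point mass: I_cm = 0; centre at d = 0.476 m, so the parallel axis theorem gives I = 0 + (3.19)(0.476)² = 0.72278 kg·m².
Total I = 2.7343 + 0.72278 = 3.4571 kg·m².

3.46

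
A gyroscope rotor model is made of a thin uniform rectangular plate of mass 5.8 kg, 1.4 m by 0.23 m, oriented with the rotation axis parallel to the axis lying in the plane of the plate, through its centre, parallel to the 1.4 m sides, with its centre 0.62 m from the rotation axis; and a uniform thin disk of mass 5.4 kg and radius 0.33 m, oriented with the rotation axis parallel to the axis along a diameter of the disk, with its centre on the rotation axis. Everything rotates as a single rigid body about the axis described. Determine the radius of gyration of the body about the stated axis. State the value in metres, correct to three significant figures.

Rectangular plate: I_cm = (1/12)Mb² = (1/12)(5.8)(0.23)² = 0.025568 kg·m²; centre at d = 0.62 m, so I = I_cm + Md² gives I = 0.025568 + (5.8)(0.62)² = 2.2551 kg·m².
Thin disk: I_cm = (1/4)MR² = (1/4)(5.4)(0.33)² = 0.14702 kg·m²; axis through the centre, so I = 0.14702 kg·m².
Total I = 2.4021 kg·m²; total mass M = 11.2 kg.
k = √(I/M) = √(2.4021/11.2) = 0.46311 m.

0.463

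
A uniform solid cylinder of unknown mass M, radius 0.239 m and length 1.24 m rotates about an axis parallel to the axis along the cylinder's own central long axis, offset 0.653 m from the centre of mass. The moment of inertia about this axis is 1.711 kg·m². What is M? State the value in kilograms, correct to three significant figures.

3.76

I = I_cm + Md² = (1/2)MR² + Md² = M·[0.5·(0.239)² + (0.653)²] = M·0.45497.
So M = 1.711 / 0.45497 = 3.7607 kg.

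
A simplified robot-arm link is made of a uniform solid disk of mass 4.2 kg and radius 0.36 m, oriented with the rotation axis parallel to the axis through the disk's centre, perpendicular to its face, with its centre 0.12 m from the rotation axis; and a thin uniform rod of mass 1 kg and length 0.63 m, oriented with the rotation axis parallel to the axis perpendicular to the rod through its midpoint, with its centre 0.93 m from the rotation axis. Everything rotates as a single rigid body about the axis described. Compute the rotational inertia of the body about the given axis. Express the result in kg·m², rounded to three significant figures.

1.23

Solid disk: I_cm = (1/2)MR² = (1/2)(4.2)(0.36)² = 0.27216 kg·m²; centre at d = 0.12 m, so I = I_cm + Md² gives I = 0.27216 + (4.2)(0.12)² = 0.33264 kg·m².
Thin rod: I_cm = (1/12)ML² = (1/12)(1)(0.63)² = 0.033075 kg·m²; centre at d = 0.93 m, so I = I_cm + Md² gives I = 0.033075 + (1)(0.93)² = 0.89798 kg·m².
Total I = 0.33264 + 0.89798 = 1.2306 kg·m².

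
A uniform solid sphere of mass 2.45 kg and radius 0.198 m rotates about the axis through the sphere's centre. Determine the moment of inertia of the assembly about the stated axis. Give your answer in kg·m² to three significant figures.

0.0384

I_cm = (2/5)MR² = (2/5)(2.45)(0.198)² = 0.03842 kg·m²; axis through the centre, so I = 0.03842 kg·m².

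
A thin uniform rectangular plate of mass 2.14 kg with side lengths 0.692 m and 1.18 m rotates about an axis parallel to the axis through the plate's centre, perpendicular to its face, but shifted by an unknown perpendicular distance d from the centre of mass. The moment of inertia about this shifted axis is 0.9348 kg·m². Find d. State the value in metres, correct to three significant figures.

About the centre-of-mass axis, I_cm = (1/12)M(a²+b²) = (1/12)(2.14)[(0.692)² + (1.18)²] = 0.33371 kg·m².
Parallel axis theorem: I = I_cm + Md², so Md² = 0.9348 − 0.33371 = 0.60109 kg·m².
d = √(0.60109 / 2.14) = 0.52998 m.

0.530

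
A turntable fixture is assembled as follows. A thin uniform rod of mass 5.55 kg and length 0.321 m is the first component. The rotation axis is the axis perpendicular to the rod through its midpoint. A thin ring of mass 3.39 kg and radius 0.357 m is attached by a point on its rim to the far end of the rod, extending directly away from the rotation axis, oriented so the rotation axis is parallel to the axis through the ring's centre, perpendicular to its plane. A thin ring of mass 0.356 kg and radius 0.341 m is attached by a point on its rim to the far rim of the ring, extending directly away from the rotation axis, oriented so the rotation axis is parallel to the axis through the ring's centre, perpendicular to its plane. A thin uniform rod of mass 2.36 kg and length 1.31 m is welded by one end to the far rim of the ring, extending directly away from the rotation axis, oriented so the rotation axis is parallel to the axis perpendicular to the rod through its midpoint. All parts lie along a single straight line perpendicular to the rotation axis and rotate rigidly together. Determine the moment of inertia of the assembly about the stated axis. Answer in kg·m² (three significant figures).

13.8

Thin rod: I_cm = (1/12)ML² = (1/12)(5.55)(0.321)² = 0.047656 kg·m²; axis through the centre, so I = 0.047656 kg·m².
Thin ring: I_cm = MR² = (3.39)(0.357)² = 0.43205 kg·m²; centre at d = 0.1605 + 0.357 = 0.5175 m, so the parallel axis theorem gives I = 0.43205 + (3.39)(0.5175)² = 1.3399 kg·m².
Thin ring: I_cm = MR² = (0.356)(0.341)² = 0.041396 kg·m²; centre at d = 0.1605 + 0.357 + 0.357 + 0.341 = 1.2155 m, so the parallel axis theorem gives I = 0.041396 + (0.356)(1.2155)² = 0.56736 kg·m².
Thin rod: I_cm = (1/12)ML² = (1/12)(2.36)(1.31)² = 0.3375 kg·m²; centre at d = 0.1605 + 0.357 + 0.357 + 0.341 + 0.341 + 0.655 = 2.2115 m, so the parallel axis theorem gives I = 0.3375 + (2.36)(2.2115)² = 11.88 kg·m².
Total I = 0.047656 + 1.3399 + 0.56736 + 11.88 = 13.835 kg·m².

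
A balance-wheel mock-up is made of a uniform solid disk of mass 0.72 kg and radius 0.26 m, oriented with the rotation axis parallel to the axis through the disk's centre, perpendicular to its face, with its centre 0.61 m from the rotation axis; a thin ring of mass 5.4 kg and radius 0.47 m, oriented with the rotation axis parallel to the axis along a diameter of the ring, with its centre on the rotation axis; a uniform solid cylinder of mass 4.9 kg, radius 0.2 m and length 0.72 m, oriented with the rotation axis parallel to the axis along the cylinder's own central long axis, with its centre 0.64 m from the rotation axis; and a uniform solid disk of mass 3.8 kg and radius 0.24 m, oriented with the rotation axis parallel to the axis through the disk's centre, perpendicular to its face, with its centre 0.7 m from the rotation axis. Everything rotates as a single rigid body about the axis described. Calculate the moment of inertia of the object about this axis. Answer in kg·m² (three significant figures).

4.97

Solid disk: I_cm = (1/2)MR² = (1/2)(0.72)(0.26)² = 0.024336 kg·m²; centre at d = 0.61 m, so I = I_cm + Md² gives I = 0.024336 + (0.72)(0.61)² = 0.29225 kg·m².
Thin ring: I_cm = (1/2)MR² = (1/2)(5.4)(0.47)² = 0.59643 kg·m²; axis through the centre, so I = 0.59643 kg·m².
Solid cylinder: I_cm = (1/2)MR² = (1/2)(4.9)(0.2)² = 0.098 kg·m²; centre at d = 0.64 m, so I = I_cm + Md² gives I = 0.098 + (4.9)(0.64)² = 2.105 kg·m².
Solid disk: I_cm = (1/2)MR² = (1/2)(3.8)(0.24)² = 0.10944 kg·m²; centre at d = 0.7 m, so I = I_cm + Md² gives I = 0.10944 + (3.8)(0.7)² = 1.9714 kg·m².
Total I = 0.29225 + 0.59643 + 2.105 + 1.9714 = 4.9652 kg·m².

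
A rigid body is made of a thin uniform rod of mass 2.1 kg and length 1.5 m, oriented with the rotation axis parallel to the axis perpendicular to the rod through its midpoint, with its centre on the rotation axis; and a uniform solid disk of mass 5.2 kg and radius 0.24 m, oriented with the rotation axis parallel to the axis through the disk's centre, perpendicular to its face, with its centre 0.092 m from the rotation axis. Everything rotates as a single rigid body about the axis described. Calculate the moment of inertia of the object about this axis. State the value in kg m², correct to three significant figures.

Thin rod: I_cm = (1/12)ML² = (1/12)(2.1)(1.5)² = 0.39375 kg m²; axis through the centre, so I = 0.39375 kg m².
Solid disk: I_cm = (1/2)MR² = (1/2)(5.2)(0.24)² = 0.14976 kg m²; centre at d = 0.092 m, so the parallel axis theorem gives I = 0.14976 + (5.2)(0.092)² = 0.19377 kg m².
Total I = 0.39375 + 0.19377 = 0.58752 kg m².

0.588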